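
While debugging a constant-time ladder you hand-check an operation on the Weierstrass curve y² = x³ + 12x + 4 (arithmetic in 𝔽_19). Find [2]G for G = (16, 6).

tangent at (16, 6): λ = (3·16² + 12)/(2·6) ≡ 1/12. 12⁻¹ ≡ 8 (mod 19), so λ ≡ 1·8 ≡ 8.
  x = λ² - 16 - 16 = 64 - 32 ≡ 13; y = λ·(16 - 13) - 6 ≡ 18. → (13, 18)

(13, 18)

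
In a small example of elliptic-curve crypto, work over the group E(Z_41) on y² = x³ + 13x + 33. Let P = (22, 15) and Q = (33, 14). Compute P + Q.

(6, 32)

(22, 15) + (33, 14). λ = (14 - 15)/(33 - 22) ≡ 40/11 mod 41. 11⁻¹ ≡ 15 (mod 41), so λ ≡ 26.
  x = λ² - 22 - 33 = 676 - 55 ≡ 6; y = λ·(22 - 6) - 15 ≡ 32. → (6, 32)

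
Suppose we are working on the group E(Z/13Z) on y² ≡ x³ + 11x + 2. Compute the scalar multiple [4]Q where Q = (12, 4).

(8, 11)

Double-and-add on 4 = (100)₂. Start with Q = (12, 4) for the leading 1-bit.
double: tangent at (12, 4): λ = (3·12² + 11)/(2·4) ≡ 1/8. 8⁻¹ ≡ 5 (mod 13), so λ ≡ 1·5 ≡ 5.
  x = λ² - 12 - 12 = 25 - 24 ≡ 1; y = λ·(12 - 1) - 4 ≡ 12. → (1, 12)
double: tangent at (1, 12): λ = (3·1² + 11)/(2·12) ≡ 1/11. 11⁻¹ ≡ 6 (mod 13), so λ ≡ 1·6 ≡ 6.
  x = λ² - 1 - 1 = 36 - 2 ≡ 8; y = λ·(1 - 8) - 12 ≡ 11. → (8, 11)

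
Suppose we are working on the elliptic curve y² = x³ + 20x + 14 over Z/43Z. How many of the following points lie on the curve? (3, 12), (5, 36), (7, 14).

2

(3, 12): 12² ≡ 15, rhs ≡ 15 → on.
(5, 36): 36² ≡ 6, rhs ≡ 24 → off.
(7, 14): 14² ≡ 24, rhs ≡ 24 → on.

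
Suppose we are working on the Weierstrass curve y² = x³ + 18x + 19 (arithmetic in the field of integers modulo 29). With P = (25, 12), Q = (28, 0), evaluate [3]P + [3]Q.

First 3P:
Repeated addition: build up to 3P.
2P: tangent at (25, 12): λ = (3·25² + 18)/(2·12) ≡ 8/24. 24⁻¹ ≡ 23 (mod 29) since 24·23 = 552 ≡ 1, so λ ≡ 8·23 ≡ 10.
  x = λ² - 25 - 25 = 100 - 50 ≡ 21; y = λ·(25 - 21) - 12 ≡ 28. → (21, 28)
3P: (21, 28) + (25, 12). λ = (12 - 28)/(25 - 21) ≡ 13/4 mod 29. 4⁻¹ ≡ 22 (mod 29) since 4·22 = 88 ≡ 1, so λ ≡ 25.
  x = λ² - 21 - 25 = 625 - 46 ≡ 28; y = λ·(21 - 28) - 28 ≡ 0. → (28, 0)
3P = (28, 0).
Next 3Q:
Repeated addition: build up to 3Q.
2Q: (28, 0) + (28, 0): same x and y₁ ≡ -y₂, so the sum is O.
3Q: O + (28, 0) = (28, 0) (identity).
3Q = (28, 0).
Finally 3P + 3Q:
(28, 0) + (28, 0): same x and y₁ ≡ -y₂, so the sum is O.

O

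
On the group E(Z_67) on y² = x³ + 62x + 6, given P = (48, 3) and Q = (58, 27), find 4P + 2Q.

First 4P:
Double-and-add on 4 = (100)₂. Start with P = (48, 3) for the leading 1-bit.
double: tangent at (48, 3): λ = (3·48² + 62)/(2·3) ≡ 6/6. 6⁻¹ ≡ 56 (mod 67), so λ ≡ 6·56 ≡ 1.
  x = λ² - 48 - 48 = 1 - 96 ≡ 39; y = λ·(48 - 39) - 3 ≡ 6. → (39, 6)
double: tangent at (39, 6): λ = (3·39² + 62)/(2·6) ≡ 2/12. 12⁻¹ ≡ 28 (mod 67), so λ ≡ 2·28 ≡ 56.
  x = λ² - 39 - 39 = 3136 - 78 ≡ 43; y = λ·(39 - 43) - 6 ≡ 38. → (43, 38)
4P = (43, 38).
Next 2Q:
Repeated addition: build up to 2Q.
2Q: tangent at (58, 27): λ = (3·58² + 62)/(2·27) ≡ 37/54. 54⁻¹ ≡ 36 (mod 67) since 54·36 = 1944 ≡ 1, so λ ≡ 37·36 ≡ 59.
  x = λ² - 58 - 58 = 3481 - 116 ≡ 15; y = λ·(58 - 15) - 27 ≡ 31. → (15, 31)
2Q = (15, 31).
Finally 4P + 2Q:
(43, 38) + (15, 31). λ = (31 - 38)/(15 - 43) ≡ 60/39 mod 67. 39⁻¹ ≡ 55 (mod 67), so λ ≡ 17.
  x = λ² - 43 - 15 = 289 - 58 ≡ 30; y = λ·(43 - 30) - 38 ≡ 49. → (30, 49)

(30, 49)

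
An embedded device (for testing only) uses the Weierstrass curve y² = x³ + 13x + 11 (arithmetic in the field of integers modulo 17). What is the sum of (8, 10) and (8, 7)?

The two points share x = 8 and their y-coordinates satisfy 10 + 7 ≡ 0 (mod 17), so they are inverses. Their sum is the point at infinity.

O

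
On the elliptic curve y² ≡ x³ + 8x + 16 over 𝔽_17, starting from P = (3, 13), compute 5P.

Repeated addition: build up to 5P.
2P: tangent at (3, 13): λ = (3·3² + 8)/(2·13) ≡ 1/9. 9⁻¹ ≡ 2 (mod 17), so λ ≡ 1·2 ≡ 2.
  x = λ² - 3 - 3 = 4 - 6 ≡ 15; y = λ·(3 - 15) - 13 ≡ 14. → (15, 14)
3P: (15, 14) + (3, 13). λ = (13 - 14)/(3 - 15) ≡ 16/5 mod 17. 5⁻¹ ≡ 7 (mod 17) since 5·7 = 35 ≡ 1, so λ ≡ 10.
  x = λ² - 15 - 3 = 100 - 18 ≡ 14; y = λ·(15 - 14) - 14 ≡ 13. → (14, 13)
4P: (14, 13) + (3, 13). λ = (13 - 13)/(3 - 14) ≡ 0/6 mod 17. 6⁻¹ ≡ 3 (mod 17) since 6·3 = 18 ≡ 1, so λ ≡ 0.
  x = λ² - 14 - 3 = 0 - 17 ≡ 0; y = λ·(14 - 0) - 13 ≡ 4. → (0, 4)
5P: (0, 4) + (3, 13). λ = (13 - 4)/(3 - 0) ≡ 9/3 mod 17. 3⁻¹ ≡ 6 (mod 17) since 3·6 = 18 ≡ 1, so λ ≡ 3.
  x = λ² - 0 - 3 = 9 - 3 ≡ 6; y = λ·(0 - 6) - 4 ≡ 12. → (6, 12)

(6, 12)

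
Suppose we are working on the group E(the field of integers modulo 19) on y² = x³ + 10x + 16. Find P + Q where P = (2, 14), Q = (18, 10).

(2, 14) + (18, 10). λ = (10 - 14)/(18 - 2) ≡ 15/16 mod 19. 16⁻¹ ≡ 6 (mod 19), so λ ≡ 14.
  x = λ² - 2 - 18 = 196 - 20 ≡ 5; y = λ·(2 - 5) - 14 ≡ 1. → (5, 1)

(5, 1)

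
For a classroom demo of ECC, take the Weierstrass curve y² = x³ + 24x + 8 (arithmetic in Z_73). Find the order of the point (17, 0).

2P: (17, 0) + (17, 0): same x and y₁ ≡ -y₂, so the sum is O.
2P = O, so the order is 2.

2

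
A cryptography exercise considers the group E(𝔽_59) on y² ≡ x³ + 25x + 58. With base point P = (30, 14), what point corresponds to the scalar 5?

Double-and-add on 5 = (101)₂. Start with P = (30, 14) for the leading 1-bit.
double: tangent at (30, 14): λ = (3·30² + 25)/(2·14) ≡ 11/28. 28⁻¹ ≡ 19 (mod 59) since 28·19 = 532 ≡ 1, so λ ≡ 11·19 ≡ 32.
  x = λ² - 30 - 30 = 1024 - 60 ≡ 20; y = λ·(30 - 20) - 14 ≡ 11. → (20, 11)
double: tangent at (20, 11): λ = (3·20² + 25)/(2·11) ≡ 45/22. 22⁻¹ ≡ 51 (mod 59), so λ ≡ 45·51 ≡ 53.
  x = λ² - 20 - 20 = 2809 - 40 ≡ 55; y = λ·(20 - 55) - 11 ≡ 22. → (55, 22)
add P: (55, 22) + (30, 14). λ = (14 - 22)/(30 - 55) ≡ 51/34 mod 59. 34⁻¹ ≡ 33 (mod 59), so λ ≡ 31.
  x = λ² - 55 - 30 = 961 - 85 ≡ 50; y = λ·(55 - 50) - 22 ≡ 15. → (50, 15)

(50, 15)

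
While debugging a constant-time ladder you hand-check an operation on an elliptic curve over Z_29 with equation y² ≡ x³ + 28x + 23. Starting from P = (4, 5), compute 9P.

Double-and-add on 9 = (1001)₂. Start with P = (4, 5) for the leading 1-bit.
double: tangent at (4, 5): λ = (3·4² + 28)/(2·5) ≡ 18/10. 10⁻¹ ≡ 3 (mod 29), so λ ≡ 18·3 ≡ 25.
  x = λ² - 4 - 4 = 625 - 8 ≡ 8; y = λ·(4 - 8) - 5 ≡ 11. → (8, 11)
double: tangent at (8, 11): λ = (3·8² + 28)/(2·11) ≡ 17/22. 22⁻¹ ≡ 4 (mod 29), so λ ≡ 17·4 ≡ 10.
  x = λ² - 8 - 8 = 100 - 16 ≡ 26; y = λ·(8 - 26) - 11 ≡ 12. → (26, 12)
double: tangent at (26, 12): λ = (3·26² + 28)/(2·12) ≡ 26/24. 24⁻¹ ≡ 23 (mod 29), so λ ≡ 26·23 ≡ 18.
  x = λ² - 26 - 26 = 324 - 52 ≡ 11; y = λ·(26 - 11) - 12 ≡ 26. → (11, 26)
add P: (11, 26) + (4, 5). λ = (5 - 26)/(4 - 11) ≡ 8/22 mod 29. 22⁻¹ ≡ 4 (mod 29) since 22·4 = 88 ≡ 1, so λ ≡ 3.
  x = λ² - 11 - 4 = 9 - 15 ≡ 23; y = λ·(11 - 23) - 26 ≡ 25. → (23, 25)

(23, 25)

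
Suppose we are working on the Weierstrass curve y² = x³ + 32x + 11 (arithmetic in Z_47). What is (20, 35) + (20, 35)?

tangent at (20, 35): λ = (3·20² + 32)/(2·35) ≡ 10/23. 23⁻¹ ≡ 45 (mod 47), so λ ≡ 10·45 ≡ 27.
  x = λ² - 20 - 20 = 729 - 40 ≡ 31; y = λ·(20 - 31) - 35 ≡ 44. → (31, 44)

(31, 44)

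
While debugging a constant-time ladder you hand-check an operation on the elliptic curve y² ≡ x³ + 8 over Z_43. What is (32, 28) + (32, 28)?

tangent at (32, 28): λ = (3·32² + 0)/(2·28) ≡ 19/13. 13⁻¹ ≡ 10 (mod 43) since 13·10 = 130 ≡ 1, so λ ≡ 19·10 ≡ 18.
  x = λ² - 32 - 32 = 324 - 64 ≡ 2; y = λ·(32 - 2) - 28 ≡ 39. → (2, 39)

(2, 39)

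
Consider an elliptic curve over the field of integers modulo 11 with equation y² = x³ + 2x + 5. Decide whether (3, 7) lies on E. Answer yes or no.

yes

y² = 7² ≡ 5; x³ + 2x + 5 = 38 ≡ 5 (mod 11). 5 = 5.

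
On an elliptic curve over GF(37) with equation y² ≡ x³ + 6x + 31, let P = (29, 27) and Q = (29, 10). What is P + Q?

The two points share x = 29 and their y-coordinates satisfy 27 + 10 ≡ 0 (mod 37), so they are inverses. Their sum is 𝒪.

O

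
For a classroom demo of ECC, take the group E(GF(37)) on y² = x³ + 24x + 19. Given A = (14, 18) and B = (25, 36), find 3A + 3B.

(2, 1)

First 3A:
Repeated addition: build up to 3A.
2A: tangent at (14, 18): λ = (3·14² + 24)/(2·18) ≡ 20/36. 36⁻¹ ≡ 36 (mod 37), so λ ≡ 20·36 ≡ 17.
  x = λ² - 14 - 14 = 289 - 28 ≡ 2; y = λ·(14 - 2) - 18 ≡ 1. → (2, 1)
3A: (2, 1) + (14, 18). λ = (18 - 1)/(14 - 2) ≡ 17/12 mod 37. 12⁻¹ ≡ 34 (mod 37), so λ ≡ 23.
  x = λ² - 2 - 14 = 529 - 16 ≡ 32; y = λ·(2 - 32) - 1 ≡ 12. → (32, 12)
3A = (32, 12).
Next 3B:
Repeated addition: build up to 3B.
2B: tangent at (25, 36): λ = (3·25² + 24)/(2·36) ≡ 12/35. 35⁻¹ ≡ 18 (mod 37) since 35·18 = 630 ≡ 1, so λ ≡ 12·18 ≡ 31.
  x = λ² - 25 - 25 = 961 - 50 ≡ 23; y = λ·(25 - 23) - 36 ≡ 26. → (23, 26)
3B: (23, 26) + (25, 36). λ = (36 - 26)/(25 - 23) ≡ 10/2 mod 37. 2⁻¹ ≡ 19 (mod 37) since 2·19 = 38 ≡ 1, so λ ≡ 5.
  x = λ² - 23 - 25 = 25 - 48 ≡ 14; y = λ·(23 - 14) - 26 ≡ 19. → (14, 19)
3B = (14, 19).
Finally 3A + 3B:
(32, 12) + (14, 19). λ = (19 - 12)/(14 - 32) ≡ 7/19 mod 37. 19⁻¹ ≡ 2 (mod 37), so λ ≡ 14.
  x = λ² - 32 - 14 = 196 - 46 ≡ 2; y = λ·(32 - 2) - 12 ≡ 1. → (2, 1)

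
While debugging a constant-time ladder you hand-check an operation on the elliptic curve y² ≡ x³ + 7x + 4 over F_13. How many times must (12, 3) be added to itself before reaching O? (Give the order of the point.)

3

2P: tangent at (12, 3): λ = (3·12² + 7)/(2·3) ≡ 10/6. 6⁻¹ ≡ 11 (mod 13) since 6·11 = 66 ≡ 1, so λ ≡ 10·11 ≡ 6.
  x = λ² - 12 - 12 = 36 - 24 ≡ 12; y = λ·(12 - 12) - 3 ≡ 10. → (12, 10)
3P: (12, 10) + (12, 3): same x and y₁ ≡ -y₂, so the sum is O.
3P = O, so the order is 3.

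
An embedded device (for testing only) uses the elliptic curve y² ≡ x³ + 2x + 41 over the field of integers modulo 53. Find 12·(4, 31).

Write P = (4, 31).
Double-and-add on 12 = (1100)₂. Start with P = (4, 31) for the leading 1-bit.
double: tangent at (4, 31): λ = (3·4² + 2)/(2·31) ≡ 50/9. 9⁻¹ ≡ 6 (mod 53), so λ ≡ 50·6 ≡ 35.
  x = λ² - 4 - 4 = 1225 - 8 ≡ 51; y = λ·(4 - 51) - 31 ≡ 20. → (51, 20)
add P: (51, 20) + (4, 31). λ = (31 - 20)/(4 - 51) ≡ 11/6 mod 53. 6⁻¹ ≡ 9 (mod 53) since 6·9 = 54 ≡ 1, so λ ≡ 46.
  x = λ² - 51 - 4 = 2116 - 55 ≡ 47; y = λ·(51 - 47) - 20 ≡ 5. → (47, 5)
double: tangent at (47, 5): λ = (3·47² + 2)/(2·5) ≡ 4/10. 10⁻¹ ≡ 16 (mod 53), so λ ≡ 4·16 ≡ 11.
  x = λ² - 47 - 47 = 121 - 94 ≡ 27; y = λ·(47 - 27) - 5 ≡ 3. → (27, 3)
double: tangent at (27, 3): λ = (3·27² + 2)/(2·3) ≡ 16/6. 6⁻¹ ≡ 9 (mod 53) since 6·9 = 54 ≡ 1, so λ ≡ 16·9 ≡ 38.
  x = λ² - 27 - 27 = 1444 - 54 ≡ 12; y = λ·(27 - 12) - 3 ≡ 37. → (12, 37)

(12, 37)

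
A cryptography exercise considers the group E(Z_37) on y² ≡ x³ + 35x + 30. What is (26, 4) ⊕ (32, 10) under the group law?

(26, 4) + (32, 10). λ = (10 - 4)/(32 - 26) ≡ 6/6 mod 37. 6⁻¹ ≡ 31 (mod 37), so λ ≡ 1.
  x = λ² - 26 - 32 = 1 - 58 ≡ 17; y = λ·(26 - 17) - 4 ≡ 5. → (17, 5)

(17, 5)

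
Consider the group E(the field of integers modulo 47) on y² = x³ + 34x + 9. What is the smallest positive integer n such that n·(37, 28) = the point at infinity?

2P: tangent at (37, 28): λ = (3·37² + 34)/(2·28) ≡ 5/9. 9⁻¹ ≡ 21 (mod 47) since 9·21 = 189 ≡ 1, so λ ≡ 5·21 ≡ 11.
  x = λ² - 37 - 37 = 121 - 74 ≡ 0; y = λ·(37 - 0) - 28 ≡ 3. → (0, 3)
3P: (0, 3) + (37, 28). λ = (28 - 3)/(37 - 0) ≡ 25/37 mod 47. 37⁻¹ ≡ 14 (mod 47), so λ ≡ 21.
  x = λ² - 0 - 37 = 441 - 37 ≡ 28; y = λ·(0 - 28) - 3 ≡ 20. → (28, 20)
4P: (28, 20) + (37, 28). λ = (28 - 20)/(37 - 28) ≡ 8/9 mod 47. 9⁻¹ ≡ 21 (mod 47) since 9·21 = 189 ≡ 1, so λ ≡ 27.
  x = λ² - 28 - 37 = 729 - 65 ≡ 6; y = λ·(28 - 6) - 20 ≡ 10. → (6, 10)
5P: (6, 10) + (37, 28). λ = (28 - 10)/(37 - 6) ≡ 18/31 mod 47. 31⁻¹ ≡ 44 (mod 47) since 31·44 = 1364 ≡ 1, so λ ≡ 40.
  x = λ² - 6 - 37 = 1600 - 43 ≡ 6; y = λ·(6 - 6) - 10 ≡ 37. → (6, 37)
6P: (6, 37) + (37, 28). λ = (28 - 37)/(37 - 6) ≡ 38/31 mod 47. 31⁻¹ ≡ 44 (mod 47) since 31·44 = 1364 ≡ 1, so λ ≡ 27.
  x = λ² - 6 - 37 = 729 - 43 ≡ 28; y = λ·(6 - 28) - 37 ≡ 27. → (28, 27)
7P: (28, 27) + (37, 28). λ = (28 - 27)/(37 - 28) ≡ 1/9 mod 47. 9⁻¹ ≡ 21 (mod 47), so λ ≡ 21.
  x = λ² - 28 - 37 = 441 - 65 ≡ 0; y = λ·(28 - 0) - 27 ≡ 44. → (0, 44)
8P: (0, 44) + (37, 28). λ = (28 - 44)/(37 - 0) ≡ 31/37 mod 47. 37⁻¹ ≡ 14 (mod 47) since 37·14 = 518 ≡ 1, so λ ≡ 11.
  x = λ² - 0 - 37 = 121 - 37 ≡ 37; y = λ·(0 - 37) - 44 ≡ 19. → (37, 19)
9P: (37, 19) + (37, 28): same x and y₁ ≡ -y₂, so the sum is the point at infinity.
9P = the point at infinity, so the order is 9.

9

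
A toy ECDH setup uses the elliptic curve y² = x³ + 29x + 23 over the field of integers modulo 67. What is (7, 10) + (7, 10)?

tangent at (7, 10): λ = (3·7² + 29)/(2·10) ≡ 42/20. 20⁻¹ ≡ 57 (mod 67) since 20·57 = 1140 ≡ 1, so λ ≡ 42·57 ≡ 49.
  x = λ² - 7 - 7 = 2401 - 14 ≡ 42; y = λ·(7 - 42) - 10 ≡ 17. → (42, 17)

(42, 17)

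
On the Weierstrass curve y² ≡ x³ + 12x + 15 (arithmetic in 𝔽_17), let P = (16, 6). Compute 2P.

tangent at (16, 6): λ = (3·16² + 12)/(2·6) ≡ 15/12. 12⁻¹ ≡ 10 (mod 17) since 12·10 = 120 ≡ 1, so λ ≡ 15·10 ≡ 14.
  x = λ² - 16 - 16 = 196 - 32 ≡ 11; y = λ·(16 - 11) - 6 ≡ 13. → (11, 13)

(11, 13)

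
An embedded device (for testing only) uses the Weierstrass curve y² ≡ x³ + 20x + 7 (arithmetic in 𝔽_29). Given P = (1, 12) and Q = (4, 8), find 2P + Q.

(6, 16)

First 2P:
Repeated addition: build up to 2P.
2P: tangent at (1, 12): λ = (3·1² + 20)/(2·12) ≡ 23/24. 24⁻¹ ≡ 23 (mod 29), so λ ≡ 23·23 ≡ 7.
  x = λ² - 1 - 1 = 49 - 2 ≡ 18; y = λ·(1 - 18) - 12 ≡ 14. → (18, 14)
2P = (18, 14).
Finally 2P + Q:
(18, 14) + (4, 8). λ = (8 - 14)/(4 - 18) ≡ 23/15 mod 29. 15⁻¹ ≡ 2 (mod 29), so λ ≡ 17.
  x = λ² - 18 - 4 = 289 - 22 ≡ 6; y = λ·(18 - 6) - 14 ≡ 16. → (6, 16)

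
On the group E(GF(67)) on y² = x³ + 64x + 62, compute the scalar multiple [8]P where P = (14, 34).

Double-and-add on 8 = (1000)₂. Start with P = (14, 34) for the leading 1-bit.
double: tangent at (14, 34): λ = (3·14² + 64)/(2·34) ≡ 49/1. 1⁻¹ ≡ 1 (mod 67), so λ ≡ 49·1 ≡ 49.
  x = λ² - 14 - 14 = 2401 - 28 ≡ 28; y = λ·(14 - 28) - 34 ≡ 17. → (28, 17)
double: tangent at (28, 17): λ = (3·28² + 64)/(2·17) ≡ 4/34. 34⁻¹ ≡ 2 (mod 67), so λ ≡ 4·2 ≡ 8.
  x = λ² - 28 - 28 = 64 - 56 ≡ 8; y = λ·(28 - 8) - 17 ≡ 9. → (8, 9)
double: tangent at (8, 9): λ = (3·8² + 64)/(2·9) ≡ 55/18. 18⁻¹ ≡ 41 (mod 67), so λ ≡ 55·41 ≡ 44.
  x = λ² - 8 - 8 = 1936 - 16 ≡ 44; y = λ·(8 - 44) - 9 ≡ 15. → (44, 15)

(44, 15)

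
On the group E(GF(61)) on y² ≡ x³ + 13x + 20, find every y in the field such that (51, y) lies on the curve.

7, 54

x³ + 13x + 20 = 133334 ≡ 49 (mod 61).
Square roots of 49 mod 61: 7 and 54 (since 7² = 49 ≡ 49).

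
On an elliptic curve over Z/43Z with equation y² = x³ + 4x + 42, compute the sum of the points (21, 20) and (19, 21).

(14, 41)

(21, 20) + (19, 21). λ = (21 - 20)/(19 - 21) ≡ 1/41 mod 43. 41⁻¹ ≡ 21 (mod 43), so λ ≡ 21.
  x = λ² - 21 - 19 = 441 - 40 ≡ 14; y = λ·(21 - 14) - 20 ≡ 41. → (14, 41)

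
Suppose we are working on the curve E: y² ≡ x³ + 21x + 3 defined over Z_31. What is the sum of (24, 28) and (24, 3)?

The two points share x = 24 and their y-coordinates satisfy 28 + 3 ≡ 0 (mod 31), so they are inverses. Their sum is O.

O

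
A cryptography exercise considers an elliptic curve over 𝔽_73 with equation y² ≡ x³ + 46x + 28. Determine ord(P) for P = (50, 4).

2P: tangent at (50, 4): λ = (3·50² + 46)/(2·4) ≡ 27/8. 8⁻¹ ≡ 64 (mod 73) since 8·64 = 512 ≡ 1, so λ ≡ 27·64 ≡ 49.
  x = λ² - 50 - 50 = 2401 - 100 ≡ 38; y = λ·(50 - 38) - 4 ≡ 0. → (38, 0)
3P: (38, 0) + (50, 4). λ = (4 - 0)/(50 - 38) ≡ 4/12 mod 73. 12⁻¹ ≡ 67 (mod 73) since 12·67 = 804 ≡ 1, so λ ≡ 49.
  x = λ² - 38 - 50 = 2401 - 88 ≡ 50; y = λ·(38 - 50) - 0 ≡ 69. → (50, 69)
4P: (50, 69) + (50, 4): same x and y₁ ≡ -y₂, so the sum is O.
4P = O, so the order is 4.

4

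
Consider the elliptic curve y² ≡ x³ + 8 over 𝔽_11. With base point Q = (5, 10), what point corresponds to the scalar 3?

Repeated addition: build up to 3Q.
2Q: tangent at (5, 10): λ = (3·5² + 0)/(2·10) ≡ 9/9. 9⁻¹ ≡ 5 (mod 11) since 9·5 = 45 ≡ 1, so λ ≡ 9·5 ≡ 1.
  x = λ² - 5 - 5 = 1 - 10 ≡ 2; y = λ·(5 - 2) - 10 ≡ 4. → (2, 4)
3Q: (2, 4) + (5, 10). λ = (10 - 4)/(5 - 2) ≡ 6/3 mod 11. 3⁻¹ ≡ 4 (mod 11), so λ ≡ 2.
  x = λ² - 2 - 5 = 4 - 7 ≡ 8; y = λ·(2 - 8) - 4 ≡ 6. → (8, 6)

(8, 6)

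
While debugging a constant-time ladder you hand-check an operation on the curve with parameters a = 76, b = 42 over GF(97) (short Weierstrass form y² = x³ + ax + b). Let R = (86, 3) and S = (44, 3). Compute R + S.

(86, 3) + (44, 3). λ = (3 - 3)/(44 - 86) ≡ 0/55 mod 97. 55⁻¹ ≡ 30 (mod 97) since 55·30 = 1650 ≡ 1, so λ ≡ 0.
  x = λ² - 86 - 44 = 0 - 130 ≡ 64; y = λ·(86 - 64) - 3 ≡ 94. → (64, 94)

(64, 94)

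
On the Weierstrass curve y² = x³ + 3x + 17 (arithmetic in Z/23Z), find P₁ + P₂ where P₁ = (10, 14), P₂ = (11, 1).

(10, 9)

(10, 14) + (11, 1). λ = (1 - 14)/(11 - 10) ≡ 10/1 mod 23. 1⁻¹ ≡ 1 (mod 23), so λ ≡ 10.
  x = λ² - 10 - 11 = 100 - 21 ≡ 10; y = λ·(10 - 10) - 14 ≡ 9. → (10, 9)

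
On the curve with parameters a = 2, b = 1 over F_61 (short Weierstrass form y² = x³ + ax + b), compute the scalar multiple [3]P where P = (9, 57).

Repeated addition: build up to 3P.
2P: tangent at (9, 57): λ = (3·9² + 2)/(2·57) ≡ 1/53. 53⁻¹ ≡ 38 (mod 61), so λ ≡ 1·38 ≡ 38.
  x = λ² - 9 - 9 = 1444 - 18 ≡ 23; y = λ·(9 - 23) - 57 ≡ 21. → (23, 21)
3P: (23, 21) + (9, 57). λ = (57 - 21)/(9 - 23) ≡ 36/47 mod 61. 47⁻¹ ≡ 13 (mod 61) since 47·13 = 611 ≡ 1, so λ ≡ 41.
  x = λ² - 23 - 9 = 1681 - 32 ≡ 2; y = λ·(23 - 2) - 21 ≡ 47. → (2, 47)

(2, 47)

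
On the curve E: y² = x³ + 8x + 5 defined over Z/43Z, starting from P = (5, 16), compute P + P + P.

Repeated addition: build up to 3P.
2P: tangent at (5, 16): λ = (3·5² + 8)/(2·16) ≡ 40/32. 32⁻¹ ≡ 39 (mod 43) since 32·39 = 1248 ≡ 1, so λ ≡ 40·39 ≡ 12.
  x = λ² - 5 - 5 = 144 - 10 ≡ 5; y = λ·(5 - 5) - 16 ≡ 27. → (5, 27)
3P: (5, 27) + (5, 16): same x and y₁ ≡ -y₂, so the sum is O.

O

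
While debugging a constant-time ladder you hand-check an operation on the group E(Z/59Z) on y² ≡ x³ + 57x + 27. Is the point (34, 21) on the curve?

y² = 21² ≡ 28; x³ + 57x + 27 = 41269 ≡ 28 (mod 59). 28 = 28.

yes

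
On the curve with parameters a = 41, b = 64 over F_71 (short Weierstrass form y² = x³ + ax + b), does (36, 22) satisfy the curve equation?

yes

y² = 22² ≡ 58; x³ + 41x + 64 = 48196 ≡ 58 (mod 71). 58 = 58.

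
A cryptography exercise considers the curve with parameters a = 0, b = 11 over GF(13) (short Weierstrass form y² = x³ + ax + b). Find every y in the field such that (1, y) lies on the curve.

5, 8

x³ + 0x + 11 = 12 ≡ 12 (mod 13).
Square roots of 12 mod 13: 5 and 8 (since 5² = 25 ≡ 12).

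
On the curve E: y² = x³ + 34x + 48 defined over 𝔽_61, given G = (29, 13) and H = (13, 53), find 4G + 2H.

(44, 48)

First 4G:
Double-and-add on 4 = (100)₂. Start with G = (29, 13) for the leading 1-bit.
double: tangent at (29, 13): λ = (3·29² + 34)/(2·13) ≡ 56/26. 26⁻¹ ≡ 54 (mod 61), so λ ≡ 56·54 ≡ 35.
  x = λ² - 29 - 29 = 1225 - 58 ≡ 8; y = λ·(29 - 8) - 13 ≡ 51. → (8, 51)
double: tangent at (8, 51): λ = (3·8² + 34)/(2·51) ≡ 43/41. 41⁻¹ ≡ 3 (mod 61), so λ ≡ 43·3 ≡ 7.
  x = λ² - 8 - 8 = 49 - 16 ≡ 33; y = λ·(8 - 33) - 51 ≡ 18. → (33, 18)
4G = (33, 18).
Next 2H:
Repeated addition: build up to 2H.
2H: tangent at (13, 53): λ = (3·13² + 34)/(2·53) ≡ 53/45. 45⁻¹ ≡ 19 (mod 61), so λ ≡ 53·19 ≡ 31.
  x = λ² - 13 - 13 = 961 - 26 ≡ 20; y = λ·(13 - 20) - 53 ≡ 35. → (20, 35)
2H = (20, 35).
Finally 4G + 2H:
(33, 18) + (20, 35). λ = (35 - 18)/(20 - 33) ≡ 17/48 mod 61. 48⁻¹ ≡ 14 (mod 61) since 48·14 = 672 ≡ 1, so λ ≡ 55.
  x = λ² - 33 - 20 = 3025 - 53 ≡ 44; y = λ·(33 - 44) - 18 ≡ 48. → (44, 48)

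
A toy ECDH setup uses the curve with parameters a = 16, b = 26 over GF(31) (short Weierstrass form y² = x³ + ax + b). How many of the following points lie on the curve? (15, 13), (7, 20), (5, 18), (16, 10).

3

(15, 13): 13² ≡ 14, rhs ≡ 14 → on.
(7, 20): 20² ≡ 28, rhs ≡ 16 → off.
(5, 18): 18² ≡ 14, rhs ≡ 14 → on.
(16, 10): 10² ≡ 7, rhs ≡ 7 → on.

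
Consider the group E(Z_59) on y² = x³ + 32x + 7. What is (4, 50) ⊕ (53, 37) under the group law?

(9, 32)

(4, 50) + (53, 37). λ = (37 - 50)/(53 - 4) ≡ 46/49 mod 59. 49⁻¹ ≡ 53 (mod 59) since 49·53 = 2597 ≡ 1, so λ ≡ 19.
  x = λ² - 4 - 53 = 361 - 57 ≡ 9; y = λ·(4 - 9) - 50 ≡ 32. → (9, 32)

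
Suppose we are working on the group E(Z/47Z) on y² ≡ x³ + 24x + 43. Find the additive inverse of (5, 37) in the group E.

(5, 10)

-(5, 37) = (5, -37 mod 47) = (5, 10).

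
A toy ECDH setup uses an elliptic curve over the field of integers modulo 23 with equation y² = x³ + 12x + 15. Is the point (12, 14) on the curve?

y² = 14² ≡ 12; x³ + 12x + 15 = 1887 ≡ 1 (mod 23). 12 ≠ 1.

no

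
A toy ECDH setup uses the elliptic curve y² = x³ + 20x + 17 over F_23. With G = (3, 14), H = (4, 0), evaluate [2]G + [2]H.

(6, 13)

First 2G:
Repeated addition: build up to 2G.
2G: tangent at (3, 14): λ = (3·3² + 20)/(2·14) ≡ 1/5. 5⁻¹ ≡ 14 (mod 23), so λ ≡ 1·14 ≡ 14.
  x = λ² - 3 - 3 = 196 - 6 ≡ 6; y = λ·(3 - 6) - 14 ≡ 13. → (6, 13)
2G = (6, 13).
Next 2H:
Repeated addition: build up to 2H.
2H: (4, 0) + (4, 0): same x and y₁ ≡ -y₂, so the sum is 𝒪.
2H = 𝒪.
Finally 2G + 2H:
(6, 13) + 𝒪 = (6, 13) (identity).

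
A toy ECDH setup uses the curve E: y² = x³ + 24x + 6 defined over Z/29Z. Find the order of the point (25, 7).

10

2P: tangent at (25, 7): λ = (3·25² + 24)/(2·7) ≡ 14/14. 14⁻¹ ≡ 27 (mod 29), so λ ≡ 14·27 ≡ 1.
  x = λ² - 25 - 25 = 1 - 50 ≡ 9; y = λ·(25 - 9) - 7 ≡ 9. → (9, 9)
3P: (9, 9) + (25, 7). λ = (7 - 9)/(25 - 9) ≡ 27/16 mod 29. 16⁻¹ ≡ 20 (mod 29) since 16·20 = 320 ≡ 1, so λ ≡ 18.
  x = λ² - 9 - 25 = 324 - 34 ≡ 0; y = λ·(9 - 0) - 9 ≡ 8. → (0, 8)
4P: (0, 8) + (25, 7). λ = (7 - 8)/(25 - 0) ≡ 28/25 mod 29. 25⁻¹ ≡ 7 (mod 29), so λ ≡ 22.
  x = λ² - 0 - 25 = 484 - 25 ≡ 24; y = λ·(0 - 24) - 8 ≡ 15. → (24, 15)
5P: (24, 15) + (25, 7). λ = (7 - 15)/(25 - 24) ≡ 21/1 mod 29. 1⁻¹ ≡ 1 (mod 29), so λ ≡ 21.
  x = λ² - 24 - 25 = 441 - 49 ≡ 15; y = λ·(24 - 15) - 15 ≡ 0. → (15, 0)
6P: (15, 0) + (25, 7). λ = (7 - 0)/(25 - 15) ≡ 7/10 mod 29. 10⁻¹ ≡ 3 (mod 29) since 10·3 = 30 ≡ 1, so λ ≡ 21.
  x = λ² - 15 - 25 = 441 - 40 ≡ 24; y = λ·(15 - 24) - 0 ≡ 14. → (24, 14)
7P: (24, 14) + (25, 7). λ = (7 - 14)/(25 - 24) ≡ 22/1 mod 29. 1⁻¹ ≡ 1 (mod 29) since 1·1 = 1 ≡ 1, so λ ≡ 22.
  x = λ² - 24 - 25 = 484 - 49 ≡ 0; y = λ·(24 - 0) - 14 ≡ 21. → (0, 21)
8P: (0, 21) + (25, 7). λ = (7 - 21)/(25 - 0) ≡ 15/25 mod 29. 25⁻¹ ≡ 7 (mod 29), so λ ≡ 18.
  x = λ² - 0 - 25 = 324 - 25 ≡ 9; y = λ·(0 - 9) - 21 ≡ 20. → (9, 20)
9P: (9, 20) + (25, 7). λ = (7 - 20)/(25 - 9) ≡ 16/16 mod 29. 16⁻¹ ≡ 20 (mod 29), so λ ≡ 1.
  x = λ² - 9 - 25 = 1 - 34 ≡ 25; y = λ·(9 - 25) - 20 ≡ 22. → (25, 22)
10P: (25, 22) + (25, 7): same x and y₁ ≡ -y₂, so the sum is O.
10P = O, so the order is 10.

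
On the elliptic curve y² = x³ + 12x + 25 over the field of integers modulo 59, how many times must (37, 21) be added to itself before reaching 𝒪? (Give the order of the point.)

2P: tangent at (37, 21): λ = (3·37² + 12)/(2·21) ≡ 48/42. 42⁻¹ ≡ 52 (mod 59), so λ ≡ 48·52 ≡ 18.
  x = λ² - 37 - 37 = 324 - 74 ≡ 14; y = λ·(37 - 14) - 21 ≡ 39. → (14, 39)
3P: (14, 39) + (37, 21). λ = (21 - 39)/(37 - 14) ≡ 41/23 mod 59. 23⁻¹ ≡ 18 (mod 59), so λ ≡ 30.
  x = λ² - 14 - 37 = 900 - 51 ≡ 23; y = λ·(14 - 23) - 39 ≡ 45. → (23, 45)
4P: (23, 45) + (37, 21). λ = (21 - 45)/(37 - 23) ≡ 35/14 mod 59. 14⁻¹ ≡ 38 (mod 59) since 14·38 = 532 ≡ 1, so λ ≡ 32.
  x = λ² - 23 - 37 = 1024 - 60 ≡ 20; y = λ·(23 - 20) - 45 ≡ 51. → (20, 51)
5P: (20, 51) + (37, 21). λ = (21 - 51)/(37 - 20) ≡ 29/17 mod 59. 17⁻¹ ≡ 7 (mod 59), so λ ≡ 26.
  x = λ² - 20 - 37 = 676 - 57 ≡ 29; y = λ·(20 - 29) - 51 ≡ 10. → (29, 10)
6P: (29, 10) + (37, 21). λ = (21 - 10)/(37 - 29) ≡ 11/8 mod 59. 8⁻¹ ≡ 37 (mod 59) since 8·37 = 296 ≡ 1, so λ ≡ 53.
  x = λ² - 29 - 37 = 2809 - 66 ≡ 29; y = λ·(29 - 29) - 10 ≡ 49. → (29, 49)
7P: (29, 49) + (37, 21). λ = (21 - 49)/(37 - 29) ≡ 31/8 mod 59. 8⁻¹ ≡ 37 (mod 59), so λ ≡ 26.
  x = λ² - 29 - 37 = 676 - 66 ≡ 20; y = λ·(29 - 20) - 49 ≡ 8. → (20, 8)
8P: (20, 8) + (37, 21). λ = (21 - 8)/(37 - 20) ≡ 13/17 mod 59. 17⁻¹ ≡ 7 (mod 59) since 17·7 = 119 ≡ 1, so λ ≡ 32.
  x = λ² - 20 - 37 = 1024 - 57 ≡ 23; y = λ·(20 - 23) - 8 ≡ 14. → (23, 14)
9P: (23, 14) + (37, 21). λ = (21 - 14)/(37 - 23) ≡ 7/14 mod 59. 14⁻¹ ≡ 38 (mod 59) since 14·38 = 532 ≡ 1, so λ ≡ 30.
  x = λ² - 23 - 37 = 900 - 60 ≡ 14; y = λ·(23 - 14) - 14 ≡ 20. → (14, 20)
10P: (14, 20) + (37, 21). λ = (21 - 20)/(37 - 14) ≡ 1/23 mod 59. 23⁻¹ ≡ 18 (mod 59), so λ ≡ 18.
  x = λ² - 14 - 37 = 324 - 51 ≡ 37; y = λ·(14 - 37) - 20 ≡ 38. → (37, 38)
11P: (37, 38) + (37, 21): same x and y₁ ≡ -y₂, so the sum is 𝒪.
11P = 𝒪, so the order is 11.

11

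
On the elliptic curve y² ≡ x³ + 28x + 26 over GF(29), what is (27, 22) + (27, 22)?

tangent at (27, 22): λ = (3·27² + 28)/(2·22) ≡ 11/15. 15⁻¹ ≡ 2 (mod 29), so λ ≡ 11·2 ≡ 22.
  x = λ² - 27 - 27 = 484 - 54 ≡ 24; y = λ·(27 - 24) - 22 ≡ 15. → (24, 15)

(24, 15)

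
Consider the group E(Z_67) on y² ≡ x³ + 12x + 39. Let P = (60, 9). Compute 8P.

(32, 48)

Double-and-add on 8 = (1000)₂. Start with P = (60, 9) for the leading 1-bit.
double: tangent at (60, 9): λ = (3·60² + 12)/(2·9) ≡ 25/18. 18⁻¹ ≡ 41 (mod 67), so λ ≡ 25·41 ≡ 20.
  x = λ² - 60 - 60 = 400 - 120 ≡ 12; y = λ·(60 - 12) - 9 ≡ 13. → (12, 13)
double: tangent at (12, 13): λ = (3·12² + 12)/(2·13) ≡ 42/26. 26⁻¹ ≡ 49 (mod 67) since 26·49 = 1274 ≡ 1, so λ ≡ 42·49 ≡ 48.
  x = λ² - 12 - 12 = 2304 - 24 ≡ 2; y = λ·(12 - 2) - 13 ≡ 65. → (2, 65)
double: tangent at (2, 65): λ = (3·2² + 12)/(2·65) ≡ 24/63. 63⁻¹ ≡ 50 (mod 67) since 63·50 = 3150 ≡ 1, so λ ≡ 24·50 ≡ 61.
  x = λ² - 2 - 2 = 3721 - 4 ≡ 32; y = λ·(2 - 32) - 65 ≡ 48. → (32, 48)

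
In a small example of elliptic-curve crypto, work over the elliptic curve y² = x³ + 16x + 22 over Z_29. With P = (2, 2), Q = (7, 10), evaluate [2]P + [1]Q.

First 2P:
Repeated addition: build up to 2P.
2P: tangent at (2, 2): λ = (3·2² + 16)/(2·2) ≡ 28/4. 4⁻¹ ≡ 22 (mod 29), so λ ≡ 28·22 ≡ 7.
  x = λ² - 2 - 2 = 49 - 4 ≡ 16; y = λ·(2 - 16) - 2 ≡ 16. → (16, 16)
2P = (16, 16).
Finally 2P + Q:
(16, 16) + (7, 10). λ = (10 - 16)/(7 - 16) ≡ 23/20 mod 29. 20⁻¹ ≡ 16 (mod 29), so λ ≡ 20.
  x = λ² - 16 - 7 = 400 - 23 ≡ 0; y = λ·(16 - 0) - 16 ≡ 14. → (0, 14)

(0, 14)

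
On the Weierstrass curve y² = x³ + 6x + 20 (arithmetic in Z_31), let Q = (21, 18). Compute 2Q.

tangent at (21, 18): λ = (3·21² + 6)/(2·18) ≡ 27/5. 5⁻¹ ≡ 25 (mod 31), so λ ≡ 27·25 ≡ 24.
  x = λ² - 21 - 21 = 576 - 42 ≡ 7; y = λ·(21 - 7) - 18 ≡ 8. → (7, 8)

(7, 8)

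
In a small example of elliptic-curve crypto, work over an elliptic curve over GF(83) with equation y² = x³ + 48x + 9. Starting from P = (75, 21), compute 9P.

(0, 3)

Double-and-add on 9 = (1001)₂. Start with P = (75, 21) for the leading 1-bit.
double: tangent at (75, 21): λ = (3·75² + 48)/(2·21) ≡ 74/42. 42⁻¹ ≡ 2 (mod 83), so λ ≡ 74·2 ≡ 65.
  x = λ² - 75 - 75 = 4225 - 150 ≡ 8; y = λ·(75 - 8) - 21 ≡ 18. → (8, 18)
double: tangent at (8, 18): λ = (3·8² + 48)/(2·18) ≡ 74/36. 36⁻¹ ≡ 30 (mod 83), so λ ≡ 74·30 ≡ 62.
  x = λ² - 8 - 8 = 3844 - 16 ≡ 10; y = λ·(8 - 10) - 18 ≡ 24. → (10, 24)
double: tangent at (10, 24): λ = (3·10² + 48)/(2·24) ≡ 16/48. 48⁻¹ ≡ 64 (mod 83), so λ ≡ 16·64 ≡ 28.
  x = λ² - 10 - 10 = 784 - 20 ≡ 17; y = λ·(10 - 17) - 24 ≡ 29. → (17, 29)
add P: (17, 29) + (75, 21). λ = (21 - 29)/(75 - 17) ≡ 75/58 mod 83. 58⁻¹ ≡ 73 (mod 83) since 58·73 = 4234 ≡ 1, so λ ≡ 80.
  x = λ² - 17 - 75 = 6400 - 92 ≡ 0; y = λ·(17 - 0) - 29 ≡ 3. → (0, 3)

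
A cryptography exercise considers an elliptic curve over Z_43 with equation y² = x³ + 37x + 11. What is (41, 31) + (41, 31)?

tangent at (41, 31): λ = (3·41² + 37)/(2·31) ≡ 6/19. 19⁻¹ ≡ 34 (mod 43), so λ ≡ 6·34 ≡ 32.
  x = λ² - 41 - 41 = 1024 - 82 ≡ 39; y = λ·(41 - 39) - 31 ≡ 33. → (39, 33)

(39, 33)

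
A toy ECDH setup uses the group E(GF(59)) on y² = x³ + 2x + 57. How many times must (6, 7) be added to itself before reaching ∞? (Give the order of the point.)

2P: tangent at (6, 7): λ = (3·6² + 2)/(2·7) ≡ 51/14. 14⁻¹ ≡ 38 (mod 59), so λ ≡ 51·38 ≡ 50.
  x = λ² - 6 - 6 = 2500 - 12 ≡ 10; y = λ·(6 - 10) - 7 ≡ 29. → (10, 29)
3P: (10, 29) + (6, 7). λ = (7 - 29)/(6 - 10) ≡ 37/55 mod 59. 55⁻¹ ≡ 44 (mod 59), so λ ≡ 35.
  x = λ² - 10 - 6 = 1225 - 16 ≡ 29; y = λ·(10 - 29) - 29 ≡ 14. → (29, 14)
4P: (29, 14) + (6, 7). λ = (7 - 14)/(6 - 29) ≡ 52/36 mod 59. 36⁻¹ ≡ 41 (mod 59), so λ ≡ 8.
  x = λ² - 29 - 6 = 64 - 35 ≡ 29; y = λ·(29 - 29) - 14 ≡ 45. → (29, 45)
5P: (29, 45) + (6, 7). λ = (7 - 45)/(6 - 29) ≡ 21/36 mod 59. 36⁻¹ ≡ 41 (mod 59) since 36·41 = 1476 ≡ 1, so λ ≡ 35.
  x = λ² - 29 - 6 = 1225 - 35 ≡ 10; y = λ·(29 - 10) - 45 ≡ 30. → (10, 30)
6P: (10, 30) + (6, 7). λ = (7 - 30)/(6 - 10) ≡ 36/55 mod 59. 55⁻¹ ≡ 44 (mod 59), so λ ≡ 50.
  x = λ² - 10 - 6 = 2500 - 16 ≡ 6; y = λ·(10 - 6) - 30 ≡ 52. → (6, 52)
7P: (6, 52) + (6, 7): same x and y₁ ≡ -y₂, so the sum is ∞.
7P = ∞, so the order is 7.

7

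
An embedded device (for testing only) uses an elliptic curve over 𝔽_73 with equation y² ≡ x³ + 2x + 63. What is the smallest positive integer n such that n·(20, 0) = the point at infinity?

2P: (20, 0) + (20, 0): same x and y₁ ≡ -y₂, so the sum is the point at infinity.
2P = the point at infinity, so the order is 2.

2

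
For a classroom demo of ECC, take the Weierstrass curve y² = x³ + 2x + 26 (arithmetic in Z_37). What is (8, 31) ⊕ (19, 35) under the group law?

(19, 2)

(8, 31) + (19, 35). λ = (35 - 31)/(19 - 8) ≡ 4/11 mod 37. 11⁻¹ ≡ 27 (mod 37) since 11·27 = 297 ≡ 1, so λ ≡ 34.
  x = λ² - 8 - 19 = 1156 - 27 ≡ 19; y = λ·(8 - 19) - 31 ≡ 2. → (19, 2)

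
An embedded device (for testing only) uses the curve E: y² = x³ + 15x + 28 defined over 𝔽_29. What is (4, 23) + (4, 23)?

tangent at (4, 23): λ = (3·4² + 15)/(2·23) ≡ 5/17. 17⁻¹ ≡ 12 (mod 29), so λ ≡ 5·12 ≡ 2.
  x = λ² - 4 - 4 = 4 - 8 ≡ 25; y = λ·(4 - 25) - 23 ≡ 22. → (25, 22)

(25, 22)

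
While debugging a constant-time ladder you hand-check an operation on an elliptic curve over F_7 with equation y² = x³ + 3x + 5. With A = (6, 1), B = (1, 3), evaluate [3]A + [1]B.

First 3A:
Repeated addition: build up to 3A.
2A: tangent at (6, 1): λ = (3·6² + 3)/(2·1) ≡ 6/2. 2⁻¹ ≡ 4 (mod 7), so λ ≡ 6·4 ≡ 3.
  x = λ² - 6 - 6 = 9 - 12 ≡ 4; y = λ·(6 - 4) - 1 ≡ 5. → (4, 5)
3A: (4, 5) + (6, 1). λ = (1 - 5)/(6 - 4) ≡ 3/2 mod 7. 2⁻¹ ≡ 4 (mod 7) since 2·4 = 8 ≡ 1, so λ ≡ 5.
  x = λ² - 4 - 6 = 25 - 10 ≡ 1; y = λ·(4 - 1) - 5 ≡ 3. → (1, 3)
3A = (1, 3).
Finally 3A + B:
tangent at (1, 3): λ = (3·1² + 3)/(2·3) ≡ 6/6. 6⁻¹ ≡ 6 (mod 7), so λ ≡ 6·6 ≡ 1.
  x = λ² - 1 - 1 = 1 - 2 ≡ 6; y = λ·(1 - 6) - 3 ≡ 6. → (6, 6)

(6, 6)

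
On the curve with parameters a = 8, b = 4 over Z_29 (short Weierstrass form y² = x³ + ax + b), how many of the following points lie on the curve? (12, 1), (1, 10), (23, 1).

3

(12, 1): 1² ≡ 1, rhs ≡ 1 → on.
(1, 10): 10² ≡ 13, rhs ≡ 13 → on.
(23, 1): 1² ≡ 1, rhs ≡ 1 → on.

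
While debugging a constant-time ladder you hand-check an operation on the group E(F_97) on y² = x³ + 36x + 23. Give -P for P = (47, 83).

(47, 14)

-(47, 83) = (47, -83 mod 97) = (47, 14).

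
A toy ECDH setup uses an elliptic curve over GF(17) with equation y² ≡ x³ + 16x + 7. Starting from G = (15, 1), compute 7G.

Repeated addition: build up to 7G.
2G: tangent at (15, 1): λ = (3·15² + 16)/(2·1) ≡ 11/2. 2⁻¹ ≡ 9 (mod 17), so λ ≡ 11·9 ≡ 14.
  x = λ² - 15 - 15 = 196 - 30 ≡ 13; y = λ·(15 - 13) - 1 ≡ 10. → (13, 10)
3G: (13, 10) + (15, 1). λ = (1 - 10)/(15 - 13) ≡ 8/2 mod 17. 2⁻¹ ≡ 9 (mod 17) since 2·9 = 18 ≡ 1, so λ ≡ 4.
  x = λ² - 13 - 15 = 16 - 28 ≡ 5; y = λ·(13 - 5) - 10 ≡ 5. → (5, 5)
4G: (5, 5) + (15, 1). λ = (1 - 5)/(15 - 5) ≡ 13/10 mod 17. 10⁻¹ ≡ 12 (mod 17) since 10·12 = 120 ≡ 1, so λ ≡ 3.
  x = λ² - 5 - 15 = 9 - 20 ≡ 6; y = λ·(5 - 6) - 5 ≡ 9. → (6, 9)
5G: (6, 9) + (15, 1). λ = (1 - 9)/(15 - 6) ≡ 9/9 mod 17. 9⁻¹ ≡ 2 (mod 17), so λ ≡ 1.
  x = λ² - 6 - 15 = 1 - 21 ≡ 14; y = λ·(6 - 14) - 9 ≡ 0. → (14, 0)
6G: (14, 0) + (15, 1). λ = (1 - 0)/(15 - 14) ≡ 1/1 mod 17. 1⁻¹ ≡ 1 (mod 17) since 1·1 = 1 ≡ 1, so λ ≡ 1.
  x = λ² - 14 - 15 = 1 - 29 ≡ 6; y = λ·(14 - 6) - 0 ≡ 8. → (6, 8)
7G: (6, 8) + (15, 1). λ = (1 - 8)/(15 - 6) ≡ 10/9 mod 17. 9⁻¹ ≡ 2 (mod 17) since 9·2 = 18 ≡ 1, so λ ≡ 3.
  x = λ² - 6 - 15 = 9 - 21 ≡ 5; y = λ·(6 - 5) - 8 ≡ 12. → (5, 12)

(5, 12)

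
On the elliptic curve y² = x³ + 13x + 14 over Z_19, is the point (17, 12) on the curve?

no

y² = 12² ≡ 11; x³ + 13x + 14 = 5148 ≡ 18 (mod 19). 11 ≠ 18.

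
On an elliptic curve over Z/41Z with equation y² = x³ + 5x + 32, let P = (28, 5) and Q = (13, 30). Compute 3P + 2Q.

First 3P:
Repeated addition: build up to 3P.
2P: tangent at (28, 5): λ = (3·28² + 5)/(2·5) ≡ 20/10. 10⁻¹ ≡ 37 (mod 41) since 10·37 = 370 ≡ 1, so λ ≡ 20·37 ≡ 2.
  x = λ² - 28 - 28 = 4 - 56 ≡ 30; y = λ·(28 - 30) - 5 ≡ 32. → (30, 32)
3P: (30, 32) + (28, 5). λ = (5 - 32)/(28 - 30) ≡ 14/39 mod 41. 39⁻¹ ≡ 20 (mod 41), so λ ≡ 34.
  x = λ² - 30 - 28 = 1156 - 58 ≡ 32; y = λ·(30 - 32) - 32 ≡ 23. → (32, 23)
3P = (32, 23).
Next 2Q:
Repeated addition: build up to 2Q.
2Q: tangent at (13, 30): λ = (3·13² + 5)/(2·30) ≡ 20/19. 19⁻¹ ≡ 13 (mod 41), so λ ≡ 20·13 ≡ 14.
  x = λ² - 13 - 13 = 196 - 26 ≡ 6; y = λ·(13 - 6) - 30 ≡ 27. → (6, 27)
2Q = (6, 27).
Finally 3P + 2Q:
(32, 23) + (6, 27). λ = (27 - 23)/(6 - 32) ≡ 4/15 mod 41. 15⁻¹ ≡ 11 (mod 41) since 15·11 = 165 ≡ 1, so λ ≡ 3.
  x = λ² - 32 - 6 = 9 - 38 ≡ 12; y = λ·(32 - 12) - 23 ≡ 37. → (12, 37)

(12, 37)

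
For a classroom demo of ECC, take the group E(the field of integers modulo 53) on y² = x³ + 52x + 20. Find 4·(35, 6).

Write Q = (35, 6).
Double-and-add on 4 = (100)₂. Start with Q = (35, 6) for the leading 1-bit.
double: tangent at (35, 6): λ = (3·35² + 52)/(2·6) ≡ 17/12. 12⁻¹ ≡ 31 (mod 53) since 12·31 = 372 ≡ 1, so λ ≡ 17·31 ≡ 50.
  x = λ² - 35 - 35 = 2500 - 70 ≡ 45; y = λ·(35 - 45) - 6 ≡ 24. → (45, 24)
double: tangent at (45, 24): λ = (3·45² + 52)/(2·24) ≡ 32/48. 48⁻¹ ≡ 21 (mod 53), so λ ≡ 32·21 ≡ 36.
  x = λ² - 45 - 45 = 1296 - 90 ≡ 40; y = λ·(45 - 40) - 24 ≡ 50. → (40, 50)

(40, 50)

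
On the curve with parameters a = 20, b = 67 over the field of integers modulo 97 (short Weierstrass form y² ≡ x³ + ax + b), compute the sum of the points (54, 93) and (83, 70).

(54, 93) + (83, 70). λ = (70 - 93)/(83 - 54) ≡ 74/29 mod 97. 29⁻¹ ≡ 87 (mod 97) since 29·87 = 2523 ≡ 1, so λ ≡ 36.
  x = λ² - 54 - 83 = 1296 - 137 ≡ 92; y = λ·(54 - 92) - 93 ≡ 91. → (92, 91)

(92, 91)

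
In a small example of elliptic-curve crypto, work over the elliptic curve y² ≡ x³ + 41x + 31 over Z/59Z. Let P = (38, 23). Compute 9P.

(40, 2)

Repeated addition: build up to 9P.
2P: tangent at (38, 23): λ = (3·38² + 41)/(2·23) ≡ 7/46. 46⁻¹ ≡ 9 (mod 59), so λ ≡ 7·9 ≡ 4.
  x = λ² - 38 - 38 = 16 - 76 ≡ 58; y = λ·(38 - 58) - 23 ≡ 15. → (58, 15)
3P: (58, 15) + (38, 23). λ = (23 - 15)/(38 - 58) ≡ 8/39 mod 59. 39⁻¹ ≡ 56 (mod 59) since 39·56 = 2184 ≡ 1, so λ ≡ 35.
  x = λ² - 58 - 38 = 1225 - 96 ≡ 8; y = λ·(58 - 8) - 15 ≡ 24. → (8, 24)
4P: (8, 24) + (38, 23). λ = (23 - 24)/(38 - 8) ≡ 58/30 mod 59. 30⁻¹ ≡ 2 (mod 59), so λ ≡ 57.
  x = λ² - 8 - 38 = 3249 - 46 ≡ 17; y = λ·(8 - 17) - 24 ≡ 53. → (17, 53)
5P: (17, 53) + (38, 23). λ = (23 - 53)/(38 - 17) ≡ 29/21 mod 59. 21⁻¹ ≡ 45 (mod 59), so λ ≡ 7.
  x = λ² - 17 - 38 = 49 - 55 ≡ 53; y = λ·(17 - 53) - 53 ≡ 49. → (53, 49)
6P: (53, 49) + (38, 23). λ = (23 - 49)/(38 - 53) ≡ 33/44 mod 59. 44⁻¹ ≡ 55 (mod 59), so λ ≡ 45.
  x = λ² - 53 - 38 = 2025 - 91 ≡ 46; y = λ·(53 - 46) - 49 ≡ 30. → (46, 30)
7P: (46, 30) + (38, 23). λ = (23 - 30)/(38 - 46) ≡ 52/51 mod 59. 51⁻¹ ≡ 22 (mod 59) since 51·22 = 1122 ≡ 1, so λ ≡ 23.
  x = λ² - 46 - 38 = 529 - 84 ≡ 32; y = λ·(46 - 32) - 30 ≡ 56. → (32, 56)
8P: (32, 56) + (38, 23). λ = (23 - 56)/(38 - 32) ≡ 26/6 mod 59. 6⁻¹ ≡ 10 (mod 59), so λ ≡ 24.
  x = λ² - 32 - 38 = 576 - 70 ≡ 34; y = λ·(32 - 34) - 56 ≡ 14. → (34, 14)
9P: (34, 14) + (38, 23). λ = (23 - 14)/(38 - 34) ≡ 9/4 mod 59. 4⁻¹ ≡ 15 (mod 59) since 4·15 = 60 ≡ 1, so λ ≡ 17.
  x = λ² - 34 - 38 = 289 - 72 ≡ 40; y = λ·(34 - 40) - 14 ≡ 2. → (40, 2)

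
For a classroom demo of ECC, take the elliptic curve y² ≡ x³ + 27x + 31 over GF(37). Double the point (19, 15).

tangent at (19, 15): λ = (3·19² + 27)/(2·15) ≡ 0/30. 30⁻¹ ≡ 21 (mod 37) since 30·21 = 630 ≡ 1, so λ ≡ 0·21 ≡ 0.
  x = λ² - 19 - 19 = 0 - 38 ≡ 36; y = λ·(19 - 36) - 15 ≡ 22. → (36, 22)

(36, 22)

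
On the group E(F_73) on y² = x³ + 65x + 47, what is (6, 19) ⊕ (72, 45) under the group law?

(6, 19) + (72, 45). λ = (45 - 19)/(72 - 6) ≡ 26/66 mod 73. 66⁻¹ ≡ 52 (mod 73) since 66·52 = 3432 ≡ 1, so λ ≡ 38.
  x = λ² - 6 - 72 = 1444 - 78 ≡ 52; y = λ·(6 - 52) - 19 ≡ 58. → (52, 58)

(52, 58)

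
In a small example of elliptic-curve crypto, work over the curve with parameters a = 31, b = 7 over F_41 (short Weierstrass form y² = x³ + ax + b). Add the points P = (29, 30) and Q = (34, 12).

(9, 21)

(29, 30) + (34, 12). λ = (12 - 30)/(34 - 29) ≡ 23/5 mod 41. 5⁻¹ ≡ 33 (mod 41) since 5·33 = 165 ≡ 1, so λ ≡ 21.
  x = λ² - 29 - 34 = 441 - 63 ≡ 9; y = λ·(29 - 9) - 30 ≡ 21. → (9, 21)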